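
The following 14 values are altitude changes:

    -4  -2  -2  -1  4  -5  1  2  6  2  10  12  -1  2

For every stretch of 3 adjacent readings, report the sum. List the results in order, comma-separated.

-8, -5, 1, -2, 0, -2, 9, 10, 18, 24, 21, 13

-4 -2 -2 → sum -8
-2 -2 -1 → sum -5
-2 -1 4 → sum 1
-1 4 -5 → sum -2
4 -5 1 → sum 0
-5 1 2 → sum -2
1 2 6 → sum 9
2 6 2 → sum 10
6 2 10 → sum 18
2 10 12 → sum 24
10 12 -1 → sum 21
12 -1 2 → sum 13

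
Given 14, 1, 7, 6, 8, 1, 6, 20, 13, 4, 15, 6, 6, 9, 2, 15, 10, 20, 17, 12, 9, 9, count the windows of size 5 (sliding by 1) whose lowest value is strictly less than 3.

11

[14, 1, 7, 6, 8] → min 1  < 3 ✓
[1, 7, 6, 8, 1] → min 1  < 3 ✓
[7, 6, 8, 1, 6] → min 1  < 3 ✓
[6, 8, 1, 6, 20] → min 1  < 3 ✓
[8, 1, 6, 20, 13] → min 1  < 3 ✓
[1, 6, 20, 13, 4] → min 1  < 3 ✓
[6, 20, 13, 4, 15] → min 4
[20, 13, 4, 15, 6] → min 4
[13, 4, 15, 6, 6] → min 4
[4, 15, 6, 6, 9] → min 4
[15, 6, 6, 9, 2] → min 2  < 3 ✓
[6, 6, 9, 2, 15] → min 2  < 3 ✓
[6, 9, 2, 15, 10] → min 2  < 3 ✓
[9, 2, 15, 10, 20] → min 2  < 3 ✓
[2, 15, 10, 20, 17] → min 2  < 3 ✓
[15, 10, 20, 17, 12] → min 10
[10, 20, 17, 12, 9] → min 9
[20, 17, 12, 9, 9] → min 9
11 windows satisfy the condition.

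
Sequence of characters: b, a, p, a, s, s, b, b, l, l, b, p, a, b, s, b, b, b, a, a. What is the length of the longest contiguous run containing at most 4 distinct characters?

10

Extend right; when distinct count exceeds 4, shrink from the left:
add b: window [b] (1 distinct), len 1
add a: window [b, a] (2 distinct), len 2
add p: window [b, a, p] (3 distinct), len 3
add a: window [b, a, p, a] (3 distinct), len 4
add s: window [b, a, p, a, s] (4 distinct), len 5
add s: window [b, a, p, a, s, s] (4 distinct), len 6
add b: window [b, a, p, a, s, s, b] (4 distinct), len 7
add b: window [b, a, p, a, s, s, b, b] (4 distinct), len 8
add l: window [a, s, s, b, b, l] (4 distinct), len 6
add l: window [a, s, s, b, b, l, l] (4 distinct), len 7
add b: window [a, s, s, b, b, l, l, b] (4 distinct), len 8
add p: window [s, s, b, b, l, l, b, p] (4 distinct), len 8
add a: window [b, b, l, l, b, p, a] (4 distinct), len 7
add b: window [b, b, l, l, b, p, a, b] (4 distinct), len 8
add s: window [b, p, a, b, s] (4 distinct), len 5
add b: window [b, p, a, b, s, b] (4 distinct), len 6
add b: window [b, p, a, b, s, b, b] (4 distinct), len 7
add b: window [b, p, a, b, s, b, b, b] (4 distinct), len 8
add a: window [b, p, a, b, s, b, b, b, a] (4 distinct), len 9
add a: window [b, p, a, b, s, b, b, b, a, a] (4 distinct), len 10
Longest length with ≤4 distinct: 10.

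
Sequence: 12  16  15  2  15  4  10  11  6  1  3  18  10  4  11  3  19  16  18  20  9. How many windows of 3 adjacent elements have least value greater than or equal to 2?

12 16 15 → min 12  ≥ 2 ✓
16 15 2 → min 2  ≥ 2 ✓
15 2 15 → min 2  ≥ 2 ✓
2 15 4 → min 2  ≥ 2 ✓
15 4 10 → min 4  ≥ 2 ✓
4 10 11 → min 4  ≥ 2 ✓
10 11 6 → min 6  ≥ 2 ✓
11 6 1 → min 1
6 1 3 → min 1
1 3 18 → min 1
3 18 10 → min 3  ≥ 2 ✓
18 10 4 → min 4  ≥ 2 ✓
10 4 11 → min 4  ≥ 2 ✓
4 11 3 → min 3  ≥ 2 ✓
11 3 19 → min 3  ≥ 2 ✓
3 19 16 → min 3  ≥ 2 ✓
19 16 18 → min 16  ≥ 2 ✓
16 18 20 → min 16  ≥ 2 ✓
18 20 9 → min 9  ≥ 2 ✓
16 windows satisfy the condition.

16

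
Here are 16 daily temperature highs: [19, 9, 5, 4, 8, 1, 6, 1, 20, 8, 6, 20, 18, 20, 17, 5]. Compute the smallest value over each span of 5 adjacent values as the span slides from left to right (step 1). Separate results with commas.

19 9 5 4 8 → min 4
9 5 4 8 1 → min 1
5 4 8 1 6 → min 1
4 8 1 6 1 → min 1
8 1 6 1 20 → min 1
1 6 1 20 8 → min 1
6 1 20 8 6 → min 1
1 20 8 6 20 → min 1
20 8 6 20 18 → min 6
8 6 20 18 20 → min 6
6 20 18 20 17 → min 6
20 18 20 17 5 → min 5

4, 1, 1, 1, 1, 1, 1, 1, 6, 6, 6, 5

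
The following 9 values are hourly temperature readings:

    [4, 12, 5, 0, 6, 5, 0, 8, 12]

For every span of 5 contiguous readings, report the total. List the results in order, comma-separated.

27, 28, 16, 19, 31

4 12 5 0 6 → sum 27
12 5 0 6 5 → sum 28
5 0 6 5 0 → sum 16
0 6 5 0 8 → sum 19
6 5 0 8 12 → sum 31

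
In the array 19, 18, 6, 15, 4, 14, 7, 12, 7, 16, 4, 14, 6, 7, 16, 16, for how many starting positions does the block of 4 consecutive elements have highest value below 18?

11

[19, 18, 6, 15] → max 19
[18, 6, 15, 4] → max 18
[6, 15, 4, 14] → max 15  < 18 ✓
[15, 4, 14, 7] → max 15  < 18 ✓
[4, 14, 7, 12] → max 14  < 18 ✓
[14, 7, 12, 7] → max 14  < 18 ✓
[7, 12, 7, 16] → max 16  < 18 ✓
[12, 7, 16, 4] → max 16  < 18 ✓
[7, 16, 4, 14] → max 16  < 18 ✓
[16, 4, 14, 6] → max 16  < 18 ✓
[4, 14, 6, 7] → max 14  < 18 ✓
[14, 6, 7, 16] → max 16  < 18 ✓
[6, 7, 16, 16] → max 16  < 18 ✓
11 windows satisfy the condition.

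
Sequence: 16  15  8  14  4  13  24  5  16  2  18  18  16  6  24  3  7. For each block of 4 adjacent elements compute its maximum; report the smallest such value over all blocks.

14

(16, 15, 8, 14) → max 16
(15, 8, 14, 4) → max 15
(8, 14, 4, 13) → max 14
(14, 4, 13, 24) → max 24
(4, 13, 24, 5) → max 24
(13, 24, 5, 16) → max 24
(24, 5, 16, 2) → max 24
(5, 16, 2, 18) → max 18
(16, 2, 18, 18) → max 18
(2, 18, 18, 16) → max 18
(18, 18, 16, 6) → max 18
(18, 16, 6, 24) → max 24
(16, 6, 24, 3) → max 24
(6, 24, 3, 7) → max 24
Smallest of these is 14.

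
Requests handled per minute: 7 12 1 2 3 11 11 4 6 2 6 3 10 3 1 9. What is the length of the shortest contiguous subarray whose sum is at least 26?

3

add 7: running sum 7 < 26
add 12: running sum 19 < 26
add 1: running sum 20 < 26
add 2: running sum 22 < 26
add 3: running sum 25 < 26
end 5: [12, 1, 2, 3, 11] sum 29, len 5
end 6: [2, 3, 11, 11] sum 27, len 4
end 7: [11, 11, 4] sum 26, len 3
end 8: [11, 11, 4, 6] sum 32, len 4
end 9: [11, 11, 4, 6, 2] sum 34, len 5
end 10: [11, 4, 6, 2, 6] sum 29, len 5
end 11: [11, 4, 6, 2, 6, 3] sum 32, len 6
end 12: [6, 2, 6, 3, 10] sum 27, len 5
end 13: [6, 2, 6, 3, 10, 3] sum 30, len 6
end 14: [6, 2, 6, 3, 10, 3, 1] sum 31, len 7
end 15: [3, 10, 3, 1, 9] sum 26, len 5
Shortest qualifying length: 3.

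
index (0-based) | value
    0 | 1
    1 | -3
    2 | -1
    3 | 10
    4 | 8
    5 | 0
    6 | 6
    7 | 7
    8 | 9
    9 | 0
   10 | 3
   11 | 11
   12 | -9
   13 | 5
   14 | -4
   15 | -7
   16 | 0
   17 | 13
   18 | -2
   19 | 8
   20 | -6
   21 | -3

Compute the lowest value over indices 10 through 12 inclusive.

-9

Elements at indices 10..12: 3, 11, -9
min(3, 11, -9) = -9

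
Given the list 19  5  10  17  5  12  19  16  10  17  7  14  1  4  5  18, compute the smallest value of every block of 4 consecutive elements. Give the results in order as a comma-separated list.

[19, 5, 10, 17] → min 5
[5, 10, 17, 5] → min 5
[10, 17, 5, 12] → min 5
[17, 5, 12, 19] → min 5
[5, 12, 19, 16] → min 5
[12, 19, 16, 10] → min 10
[19, 16, 10, 17] → min 10
[16, 10, 17, 7] → min 7
[10, 17, 7, 14] → min 7
[17, 7, 14, 1] → min 1
[7, 14, 1, 4] → min 1
[14, 1, 4, 5] → min 1
[1, 4, 5, 18] → min 1

5, 5, 5, 5, 5, 10, 10, 7, 7, 1, 1, 1, 1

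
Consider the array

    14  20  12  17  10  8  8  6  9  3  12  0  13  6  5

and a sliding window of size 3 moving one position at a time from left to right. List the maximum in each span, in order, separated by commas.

20, 20, 17, 17, 10, 8, 9, 9, 12, 12, 13, 13, 13

(14, 20, 12) → max 20
(20, 12, 17) → max 20
(12, 17, 10) → max 17
(17, 10, 8) → max 17
(10, 8, 8) → max 10
(8, 8, 6) → max 8
(8, 6, 9) → max 9
(6, 9, 3) → max 9
(9, 3, 12) → max 12
(3, 12, 0) → max 12
(12, 0, 13) → max 13
(0, 13, 6) → max 13
(13, 6, 5) → max 13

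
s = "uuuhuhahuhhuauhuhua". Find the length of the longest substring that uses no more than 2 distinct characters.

6

add u: window [u] (1 distinct), len 1
add u: window [u, u] (1 distinct), len 2
add u: window [u, u, u] (1 distinct), len 3
add h: window [u, u, u, h] (2 distinct), len 4
add u: window [u, u, u, h, u] (2 distinct), len 5
add h: window [u, u, u, h, u, h] (2 distinct), len 6
add a: window [h, a] (2 distinct), len 2
add h: window [h, a, h] (2 distinct), len 3
add u: window [h, u] (2 distinct), len 2
add h: window [h, u, h] (2 distinct), len 3
add h: window [h, u, h, h] (2 distinct), len 4
add u: window [h, u, h, h, u] (2 distinct), len 5
add a: window [u, a] (2 distinct), len 2
add u: window [u, a, u] (2 distinct), len 3
add h: window [u, h] (2 distinct), len 2
add u: window [u, h, u] (2 distinct), len 3
add h: window [u, h, u, h] (2 distinct), len 4
add u: window [u, h, u, h, u] (2 distinct), len 5
add a: window [u, a] (2 distinct), len 2
Longest length with ≤2 distinct: 6.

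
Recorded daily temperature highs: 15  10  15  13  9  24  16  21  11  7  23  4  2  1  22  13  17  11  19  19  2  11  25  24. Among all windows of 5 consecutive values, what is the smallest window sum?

(15, 10, 15, 13, 9) → sum 62
(10, 15, 13, 9, 24) → sum 71
(15, 13, 9, 24, 16) → sum 77
(13, 9, 24, 16, 21) → sum 83
(9, 24, 16, 21, 11) → sum 81
(24, 16, 21, 11, 7) → sum 79
(16, 21, 11, 7, 23) → sum 78
(21, 11, 7, 23, 4) → sum 66
(11, 7, 23, 4, 2) → sum 47
(7, 23, 4, 2, 1) → sum 37
(23, 4, 2, 1, 22) → sum 52
(4, 2, 1, 22, 13) → sum 42
(2, 1, 22, 13, 17) → sum 55
(1, 22, 13, 17, 11) → sum 64
(22, 13, 17, 11, 19) → sum 82
(13, 17, 11, 19, 19) → sum 79
(17, 11, 19, 19, 2) → sum 68
(11, 19, 19, 2, 11) → sum 62
(19, 19, 2, 11, 25) → sum 76
(19, 2, 11, 25, 24) → sum 81
Smallest of these is 37.

37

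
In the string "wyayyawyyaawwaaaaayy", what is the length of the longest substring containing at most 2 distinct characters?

Extend right; when distinct count exceeds 2, shrink from the left:
[w] 1 distinct, len 1
[w, y] 2 distinct, len 2
[y, a] 2 distinct, len 2
[y, a, y] 2 distinct, len 3
[y, a, y, y] 2 distinct, len 4
[y, a, y, y, a] 2 distinct, len 5
[a, w] 2 distinct, len 2
[w, y] 2 distinct, len 2
[w, y, y] 2 distinct, len 3
[y, y, a] 2 distinct, len 3
[y, y, a, a] 2 distinct, len 4
[a, a, w] 2 distinct, len 3
[a, a, w, w] 2 distinct, len 4
[a, a, w, w, a] 2 distinct, len 5
[a, a, w, w, a, a] 2 distinct, len 6
[a, a, w, w, a, a, a] 2 distinct, len 7
[a, a, w, w, a, a, a, a] 2 distinct, len 8
[a, a, w, w, a, a, a, a, a] 2 distinct, len 9
[a, a, a, a, a, y] 2 distinct, len 6
[a, a, a, a, a, y, y] 2 distinct, len 7
Longest length with ≤2 distinct: 9.

9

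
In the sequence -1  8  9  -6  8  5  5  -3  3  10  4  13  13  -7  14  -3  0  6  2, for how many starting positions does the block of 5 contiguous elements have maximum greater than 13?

[-1, 8, 9, -6, 8] → max 9
[8, 9, -6, 8, 5] → max 9
[9, -6, 8, 5, 5] → max 9
[-6, 8, 5, 5, -3] → max 8
[8, 5, 5, -3, 3] → max 8
[5, 5, -3, 3, 10] → max 10
[5, -3, 3, 10, 4] → max 10
[-3, 3, 10, 4, 13] → max 13
[3, 10, 4, 13, 13] → max 13
[10, 4, 13, 13, -7] → max 13
[4, 13, 13, -7, 14] → max 14  > 13 ✓
[13, 13, -7, 14, -3] → max 14  > 13 ✓
[13, -7, 14, -3, 0] → max 14  > 13 ✓
[-7, 14, -3, 0, 6] → max 14  > 13 ✓
[14, -3, 0, 6, 2] → max 14  > 13 ✓
5 windows satisfy the condition.

5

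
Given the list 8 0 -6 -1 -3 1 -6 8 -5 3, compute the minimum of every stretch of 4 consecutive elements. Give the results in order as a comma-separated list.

-6, -6, -6, -6, -6, -6, -6

(8, 0, -6, -1) → min -6
(0, -6, -1, -3) → min -6
(-6, -1, -3, 1) → min -6
(-1, -3, 1, -6) → min -6
(-3, 1, -6, 8) → min -6
(1, -6, 8, -5) → min -6
(-6, 8, -5, 3) → min -6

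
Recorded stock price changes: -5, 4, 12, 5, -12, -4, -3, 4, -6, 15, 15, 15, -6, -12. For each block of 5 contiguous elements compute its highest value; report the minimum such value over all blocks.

(-5, 4, 12, 5, -12) → max 12
(4, 12, 5, -12, -4) → max 12
(12, 5, -12, -4, -3) → max 12
(5, -12, -4, -3, 4) → max 5
(-12, -4, -3, 4, -6) → max 4
(-4, -3, 4, -6, 15) → max 15
(-3, 4, -6, 15, 15) → max 15
(4, -6, 15, 15, 15) → max 15
(-6, 15, 15, 15, -6) → max 15
(15, 15, 15, -6, -12) → max 15
Minimum of these is 4.

4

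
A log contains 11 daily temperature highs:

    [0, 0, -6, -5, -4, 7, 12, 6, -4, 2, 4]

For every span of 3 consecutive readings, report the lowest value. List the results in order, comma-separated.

-6, -6, -6, -5, -4, 6, -4, -4, -4

(0, 0, -6) → min -6
(0, -6, -5) → min -6
(-6, -5, -4) → min -6
(-5, -4, 7) → min -5
(-4, 7, 12) → min -4
(7, 12, 6) → min 6
(12, 6, -4) → min -4
(6, -4, 2) → min -4
(-4, 2, 4) → min -4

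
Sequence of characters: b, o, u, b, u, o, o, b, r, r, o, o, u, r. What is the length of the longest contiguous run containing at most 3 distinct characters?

[b] 1 distinct, len 1
[b, o] 2 distinct, len 2
[b, o, u] 3 distinct, len 3
[b, o, u, b] 3 distinct, len 4
[b, o, u, b, u] 3 distinct, len 5
[b, o, u, b, u, o] 3 distinct, len 6
[b, o, u, b, u, o, o] 3 distinct, len 7
[b, o, u, b, u, o, o, b] 3 distinct, len 8
[o, o, b, r] 3 distinct, len 4
[o, o, b, r, r] 3 distinct, len 5
[o, o, b, r, r, o] 3 distinct, len 6
[o, o, b, r, r, o, o] 3 distinct, len 7
[r, r, o, o, u] 3 distinct, len 5
[r, r, o, o, u, r] 3 distinct, len 6
Longest length with ≤3 distinct: 8.

8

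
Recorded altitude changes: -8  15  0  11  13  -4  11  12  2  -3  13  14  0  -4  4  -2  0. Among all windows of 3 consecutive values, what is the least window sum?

Each size-3 window and its sum:
[-8, 15, 0] → sum 7
[15, 0, 11] → sum 26
[0, 11, 13] → sum 24
[11, 13, -4] → sum 20
[13, -4, 11] → sum 20
[-4, 11, 12] → sum 19
[11, 12, 2] → sum 25
[12, 2, -3] → sum 11
[2, -3, 13] → sum 12
[-3, 13, 14] → sum 24
[13, 14, 0] → sum 27
[14, 0, -4] → sum 10
[0, -4, 4] → sum 0
[-4, 4, -2] → sum -2
[4, -2, 0] → sum 2
Least of these is -2.

-2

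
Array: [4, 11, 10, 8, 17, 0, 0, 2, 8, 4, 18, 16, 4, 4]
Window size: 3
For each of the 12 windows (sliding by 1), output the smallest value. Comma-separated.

4, 8, 8, 0, 0, 0, 0, 2, 4, 4, 4, 4

4 11 10 → min 4
11 10 8 → min 8
10 8 17 → min 8
8 17 0 → min 0
17 0 0 → min 0
0 0 2 → min 0
0 2 8 → min 0
2 8 4 → min 2
8 4 18 → min 4
4 18 16 → min 4
18 16 4 → min 4
16 4 4 → min 4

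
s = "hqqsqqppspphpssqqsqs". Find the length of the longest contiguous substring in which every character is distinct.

add h: [h] len 1
add q: [h, q] len 2
add q (repeat q, move left end past it): [q] len 1
add s: [q, s] len 2
add q (repeat q, move left end past it): [s, q] len 2
add q (repeat q, move left end past it): [q] len 1
add p: [q, p] len 2
add p (repeat p, move left end past it): [p] len 1
add s: [p, s] len 2
add p (repeat p, move left end past it): [s, p] len 2
add p (repeat p, move left end past it): [p] len 1
add h: [p, h] len 2
add p (repeat p, move left end past it): [h, p] len 2
add s: [h, p, s] len 3
add s (repeat s, move left end past it): [s] len 1
add q: [s, q] len 2
add q (repeat q, move left end past it): [q] len 1
add s: [q, s] len 2
add q (repeat q, move left end past it): [s, q] len 2
add s (repeat s, move left end past it): [q, s] len 2
Longest all-distinct length: 3.

3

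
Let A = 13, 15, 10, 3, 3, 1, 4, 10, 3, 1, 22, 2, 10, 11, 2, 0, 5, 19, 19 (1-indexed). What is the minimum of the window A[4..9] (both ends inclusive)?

1

Elements at indices 4..9: 3, 3, 1, 4, 10, 3
min(3, 3, 1, 4, 10, 3) = 1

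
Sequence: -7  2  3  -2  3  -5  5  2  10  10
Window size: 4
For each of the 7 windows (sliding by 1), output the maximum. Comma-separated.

-7 2 3 -2 → max 3
2 3 -2 3 → max 3
3 -2 3 -5 → max 3
-2 3 -5 5 → max 5
3 -5 5 2 → max 5
-5 5 2 10 → max 10
5 2 10 10 → max 10

3, 3, 3, 5, 5, 10, 10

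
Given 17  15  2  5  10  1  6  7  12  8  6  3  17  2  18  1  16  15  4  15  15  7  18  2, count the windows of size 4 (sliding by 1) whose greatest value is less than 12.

[17, 15, 2, 5] → max 17
[15, 2, 5, 10] → max 15
[2, 5, 10, 1] → max 10  < 12 ✓
[5, 10, 1, 6] → max 10  < 12 ✓
[10, 1, 6, 7] → max 10  < 12 ✓
[1, 6, 7, 12] → max 12
[6, 7, 12, 8] → max 12
[7, 12, 8, 6] → max 12
[12, 8, 6, 3] → max 12
[8, 6, 3, 17] → max 17
[6, 3, 17, 2] → max 17
[3, 17, 2, 18] → max 18
[17, 2, 18, 1] → max 18
[2, 18, 1, 16] → max 18
[18, 1, 16, 15] → max 18
[1, 16, 15, 4] → max 16
[16, 15, 4, 15] → max 16
[15, 4, 15, 15] → max 15
[4, 15, 15, 7] → max 15
[15, 15, 7, 18] → max 18
[15, 7, 18, 2] → max 18
3 windows satisfy the condition.

3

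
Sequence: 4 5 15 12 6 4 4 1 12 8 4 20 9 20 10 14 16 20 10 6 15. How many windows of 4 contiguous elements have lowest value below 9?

13

[4, 5, 15, 12] → min 4  < 9 ✓
[5, 15, 12, 6] → min 5  < 9 ✓
[15, 12, 6, 4] → min 4  < 9 ✓
[12, 6, 4, 4] → min 4  < 9 ✓
[6, 4, 4, 1] → min 1  < 9 ✓
[4, 4, 1, 12] → min 1  < 9 ✓
[4, 1, 12, 8] → min 1  < 9 ✓
[1, 12, 8, 4] → min 1  < 9 ✓
[12, 8, 4, 20] → min 4  < 9 ✓
[8, 4, 20, 9] → min 4  < 9 ✓
[4, 20, 9, 20] → min 4  < 9 ✓
[20, 9, 20, 10] → min 9
[9, 20, 10, 14] → min 9
[20, 10, 14, 16] → min 10
[10, 14, 16, 20] → min 10
[14, 16, 20, 10] → min 10
[16, 20, 10, 6] → min 6  < 9 ✓
[20, 10, 6, 15] → min 6  < 9 ✓
13 windows satisfy the condition.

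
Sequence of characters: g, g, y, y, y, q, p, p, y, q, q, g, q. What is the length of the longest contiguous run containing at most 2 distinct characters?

[g] 1 distinct, len 1
[g, g] 1 distinct, len 2
[g, g, y] 2 distinct, len 3
[g, g, y, y] 2 distinct, len 4
[g, g, y, y, y] 2 distinct, len 5
[y, y, y, q] 2 distinct, len 4
[q, p] 2 distinct, len 2
[q, p, p] 2 distinct, len 3
[p, p, y] 2 distinct, len 3
[y, q] 2 distinct, len 2
[y, q, q] 2 distinct, len 3
[q, q, g] 2 distinct, len 3
[q, q, g, q] 2 distinct, len 4
Longest length with ≤2 distinct: 5.

5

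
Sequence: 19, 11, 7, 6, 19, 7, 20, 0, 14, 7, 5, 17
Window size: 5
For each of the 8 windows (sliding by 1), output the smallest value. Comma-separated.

Sliding a size-5 window across the 12 values:
[19, 11, 7, 6, 19] → min 6
[11, 7, 6, 19, 7] → min 6
[7, 6, 19, 7, 20] → min 6
[6, 19, 7, 20, 0] → min 0
[19, 7, 20, 0, 14] → min 0
[7, 20, 0, 14, 7] → min 0
[20, 0, 14, 7, 5] → min 0
[0, 14, 7, 5, 17] → min 0

6, 6, 6, 0, 0, 0, 0, 0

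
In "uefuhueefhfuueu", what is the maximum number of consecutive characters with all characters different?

[u] len 1
[u, e] len 2
[u, e, f] len 3
[e, f, u] len 3
[e, f, u, h] len 4
[h, u] len 2
[h, u, e] len 3
[e] len 1
[e, f] len 2
[e, f, h] len 3
[h, f] len 2
[h, f, u] len 3
[u] len 1
[u, e] len 2
[e, u] len 2
Longest all-distinct length: 4.

4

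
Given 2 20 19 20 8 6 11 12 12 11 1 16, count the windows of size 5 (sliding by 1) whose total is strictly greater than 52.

2 20 19 20 8 → sum 69  > 52 ✓
20 19 20 8 6 → sum 73  > 52 ✓
19 20 8 6 11 → sum 64  > 52 ✓
20 8 6 11 12 → sum 57  > 52 ✓
8 6 11 12 12 → sum 49
6 11 12 12 11 → sum 52
11 12 12 11 1 → sum 47
12 12 11 1 16 → sum 52
4 windows satisfy the condition.

4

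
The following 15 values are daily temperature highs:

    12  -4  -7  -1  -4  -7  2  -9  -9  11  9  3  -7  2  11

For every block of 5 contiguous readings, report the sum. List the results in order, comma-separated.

-4, -23, -17, -19, -27, -12, 4, 5, 7, 18, 18

(12, -4, -7, -1, -4) → sum -4
(-4, -7, -1, -4, -7) → sum -23
(-7, -1, -4, -7, 2) → sum -17
(-1, -4, -7, 2, -9) → sum -19
(-4, -7, 2, -9, -9) → sum -27
(-7, 2, -9, -9, 11) → sum -12
(2, -9, -9, 11, 9) → sum 4
(-9, -9, 11, 9, 3) → sum 5
(-9, 11, 9, 3, -7) → sum 7
(11, 9, 3, -7, 2) → sum 18
(9, 3, -7, 2, 11) → sum 18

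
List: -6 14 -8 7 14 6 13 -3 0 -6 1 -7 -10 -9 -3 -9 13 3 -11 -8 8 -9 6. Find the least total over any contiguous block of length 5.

Each size-5 window and its sum:
[-6, 14, -8, 7, 14] → sum 21
[14, -8, 7, 14, 6] → sum 33
[-8, 7, 14, 6, 13] → sum 32
[7, 14, 6, 13, -3] → sum 37
[14, 6, 13, -3, 0] → sum 30
[6, 13, -3, 0, -6] → sum 10
[13, -3, 0, -6, 1] → sum 5
[-3, 0, -6, 1, -7] → sum -15
[0, -6, 1, -7, -10] → sum -22
[-6, 1, -7, -10, -9] → sum -31
[1, -7, -10, -9, -3] → sum -28
[-7, -10, -9, -3, -9] → sum -38
[-10, -9, -3, -9, 13] → sum -18
[-9, -3, -9, 13, 3] → sum -5
[-3, -9, 13, 3, -11] → sum -7
[-9, 13, 3, -11, -8] → sum -12
[13, 3, -11, -8, 8] → sum 5
[3, -11, -8, 8, -9] → sum -17
[-11, -8, 8, -9, 6] → sum -14
Least of these is -38.

-38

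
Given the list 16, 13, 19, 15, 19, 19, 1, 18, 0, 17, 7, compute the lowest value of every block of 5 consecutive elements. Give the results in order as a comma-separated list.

(16, 13, 19, 15, 19) → min 13
(13, 19, 15, 19, 19) → min 13
(19, 15, 19, 19, 1) → min 1
(15, 19, 19, 1, 18) → min 1
(19, 19, 1, 18, 0) → min 0
(19, 1, 18, 0, 17) → min 0
(1, 18, 0, 17, 7) → min 0

13, 13, 1, 1, 0, 0, 0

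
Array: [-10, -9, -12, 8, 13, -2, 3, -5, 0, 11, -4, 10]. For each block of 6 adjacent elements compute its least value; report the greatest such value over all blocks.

-5

(-10, -9, -12, 8, 13, -2) → min -12
(-9, -12, 8, 13, -2, 3) → min -12
(-12, 8, 13, -2, 3, -5) → min -12
(8, 13, -2, 3, -5, 0) → min -5
(13, -2, 3, -5, 0, 11) → min -5
(-2, 3, -5, 0, 11, -4) → min -5
(3, -5, 0, 11, -4, 10) → min -5
Greatest of these is -5.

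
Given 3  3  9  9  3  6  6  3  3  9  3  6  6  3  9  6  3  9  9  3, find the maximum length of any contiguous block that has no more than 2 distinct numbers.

5

add 3: window [3] (1 distinct), len 1
add 3: window [3, 3] (1 distinct), len 2
add 9: window [3, 3, 9] (2 distinct), len 3
add 9: window [3, 3, 9, 9] (2 distinct), len 4
add 3: window [3, 3, 9, 9, 3] (2 distinct), len 5
add 6: window [3, 6] (2 distinct), len 2
add 6: window [3, 6, 6] (2 distinct), len 3
add 3: window [3, 6, 6, 3] (2 distinct), len 4
add 3: window [3, 6, 6, 3, 3] (2 distinct), len 5
add 9: window [3, 3, 9] (2 distinct), len 3
add 3: window [3, 3, 9, 3] (2 distinct), len 4
add 6: window [3, 6] (2 distinct), len 2
add 6: window [3, 6, 6] (2 distinct), len 3
add 3: window [3, 6, 6, 3] (2 distinct), len 4
add 9: window [3, 9] (2 distinct), len 2
add 6: window [9, 6] (2 distinct), len 2
add 3: window [6, 3] (2 distinct), len 2
add 9: window [3, 9] (2 distinct), len 2
add 9: window [3, 9, 9] (2 distinct), len 3
add 3: window [3, 9, 9, 3] (2 distinct), len 4
Longest length with ≤2 distinct: 5.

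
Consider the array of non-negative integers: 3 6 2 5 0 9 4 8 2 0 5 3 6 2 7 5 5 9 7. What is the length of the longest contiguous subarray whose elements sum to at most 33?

8

→ 3: sum 3, len 1
→ 6: sum 9, len 2
→ 2: sum 11, len 3
→ 5: sum 16, len 4
→ 0: sum 16, len 5
→ 9: sum 25, len 6
→ 4: sum 29, len 7
→ 8 (dropped 3, 6): sum 28, len 6
→ 2: sum 30, len 7
→ 0: sum 30, len 8
→ 5 (dropped 2): sum 33, len 8
→ 3 (dropped 5): sum 31, len 8
→ 6 (dropped 0, 9): sum 28, len 7
→ 2: sum 30, len 8
→ 7 (dropped 4): sum 33, len 8
→ 5 (dropped 8): sum 30, len 8
→ 5 (dropped 2): sum 33, len 8
→ 9 (dropped 0, 5, 3, 6): sum 28, len 5
→ 7 (dropped 2): sum 33, len 5
Longest length seen: 8.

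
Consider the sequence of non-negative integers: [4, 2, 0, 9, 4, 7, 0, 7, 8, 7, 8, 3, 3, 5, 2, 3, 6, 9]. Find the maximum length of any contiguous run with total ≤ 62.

13

[4] sum 4 len 1
[4, 2] sum 6 len 2
[4, 2, 0] sum 6 len 3
[4, 2, 0, 9] sum 15 len 4
[4, 2, 0, 9, 4] sum 19 len 5
[4, 2, 0, 9, 4, 7] sum 26 len 6
[4, 2, 0, 9, 4, 7, 0] sum 26 len 7
[4, 2, 0, 9, 4, 7, 0, 7] sum 33 len 8
[4, 2, 0, 9, 4, 7, 0, 7, 8] sum 41 len 9
[4, 2, 0, 9, 4, 7, 0, 7, 8, 7] sum 48 len 10
[4, 2, 0, 9, 4, 7, 0, 7, 8, 7, 8] sum 56 len 11
[4, 2, 0, 9, 4, 7, 0, 7, 8, 7, 8, 3] sum 59 len 12
[4, 2, 0, 9, 4, 7, 0, 7, 8, 7, 8, 3, 3] sum 62 len 13
[0, 9, 4, 7, 0, 7, 8, 7, 8, 3, 3, 5] sum 61 len 12
[4, 7, 0, 7, 8, 7, 8, 3, 3, 5, 2] sum 54 len 11
[4, 7, 0, 7, 8, 7, 8, 3, 3, 5, 2, 3] sum 57 len 12
[7, 0, 7, 8, 7, 8, 3, 3, 5, 2, 3, 6] sum 59 len 12
[0, 7, 8, 7, 8, 3, 3, 5, 2, 3, 6, 9] sum 61 len 12
Longest length seen: 13.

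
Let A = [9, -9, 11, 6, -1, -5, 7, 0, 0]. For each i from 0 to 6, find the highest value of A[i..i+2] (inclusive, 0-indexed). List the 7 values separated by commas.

11, 11, 11, 6, 7, 7, 7

9 -9 11 → max 11
-9 11 6 → max 11
11 6 -1 → max 11
6 -1 -5 → max 6
-1 -5 7 → max 7
-5 7 0 → max 7
7 0 0 → max 7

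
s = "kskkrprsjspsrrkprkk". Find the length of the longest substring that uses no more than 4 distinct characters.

add k: window [k] (1 distinct), len 1
add s: window [k, s] (2 distinct), len 2
add k: window [k, s, k] (2 distinct), len 3
add k: window [k, s, k, k] (2 distinct), len 4
add r: window [k, s, k, k, r] (3 distinct), len 5
add p: window [k, s, k, k, r, p] (4 distinct), len 6
add r: window [k, s, k, k, r, p, r] (4 distinct), len 7
add s: window [k, s, k, k, r, p, r, s] (4 distinct), len 8
add j: window [r, p, r, s, j] (4 distinct), len 5
add s: window [r, p, r, s, j, s] (4 distinct), len 6
add p: window [r, p, r, s, j, s, p] (4 distinct), len 7
add s: window [r, p, r, s, j, s, p, s] (4 distinct), len 8
add r: window [r, p, r, s, j, s, p, s, r] (4 distinct), len 9
add r: window [r, p, r, s, j, s, p, s, r, r] (4 distinct), len 10
add k: window [s, p, s, r, r, k] (4 distinct), len 6
add p: window [s, p, s, r, r, k, p] (4 distinct), len 7
add r: window [s, p, s, r, r, k, p, r] (4 distinct), len 8
add k: window [s, p, s, r, r, k, p, r, k] (4 distinct), len 9
add k: window [s, p, s, r, r, k, p, r, k, k] (4 distinct), len 10
Longest length with ≤4 distinct: 10.

10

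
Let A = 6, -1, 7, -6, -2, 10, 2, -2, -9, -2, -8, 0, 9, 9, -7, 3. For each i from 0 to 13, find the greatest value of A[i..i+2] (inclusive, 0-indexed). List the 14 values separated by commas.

7, 7, 7, 10, 10, 10, 2, -2, -2, 0, 9, 9, 9, 9

(6, -1, 7) → max 7
(-1, 7, -6) → max 7
(7, -6, -2) → max 7
(-6, -2, 10) → max 10
(-2, 10, 2) → max 10
(10, 2, -2) → max 10
(2, -2, -9) → max 2
(-2, -9, -2) → max -2
(-9, -2, -8) → max -2
(-2, -8, 0) → max 0
(-8, 0, 9) → max 9
(0, 9, 9) → max 9
(9, 9, -7) → max 9
(9, -7, 3) → max 9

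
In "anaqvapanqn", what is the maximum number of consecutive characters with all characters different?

4

[a] len 1
[a, n] len 2
[n, a] len 2
[n, a, q] len 3
[n, a, q, v] len 4
[q, v, a] len 3
[q, v, a, p] len 4
[p, a] len 2
[p, a, n] len 3
[p, a, n, q] len 4
[q, n] len 2
Longest all-distinct length: 4.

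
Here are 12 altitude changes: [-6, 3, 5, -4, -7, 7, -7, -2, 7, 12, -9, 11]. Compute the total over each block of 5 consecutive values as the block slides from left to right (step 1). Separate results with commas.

-9, 4, -6, -13, -2, 17, 1, 19

-6 3 5 -4 -7 → sum -9
3 5 -4 -7 7 → sum 4
5 -4 -7 7 -7 → sum -6
-4 -7 7 -7 -2 → sum -13
-7 7 -7 -2 7 → sum -2
7 -7 -2 7 12 → sum 17
-7 -2 7 12 -9 → sum 1
-2 7 12 -9 11 → sum 19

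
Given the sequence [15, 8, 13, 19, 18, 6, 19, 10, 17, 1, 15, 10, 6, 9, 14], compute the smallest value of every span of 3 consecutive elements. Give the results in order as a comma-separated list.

[15, 8, 13] → min 8
[8, 13, 19] → min 8
[13, 19, 18] → min 13
[19, 18, 6] → min 6
[18, 6, 19] → min 6
[6, 19, 10] → min 6
[19, 10, 17] → min 10
[10, 17, 1] → min 1
[17, 1, 15] → min 1
[1, 15, 10] → min 1
[15, 10, 6] → min 6
[10, 6, 9] → min 6
[6, 9, 14] → min 6

8, 8, 13, 6, 6, 6, 10, 1, 1, 1, 6, 6, 6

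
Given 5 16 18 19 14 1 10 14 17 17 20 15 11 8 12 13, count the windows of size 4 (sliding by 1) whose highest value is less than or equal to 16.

3

[5, 16, 18, 19] → max 19
[16, 18, 19, 14] → max 19
[18, 19, 14, 1] → max 19
[19, 14, 1, 10] → max 19
[14, 1, 10, 14] → max 14  ≤ 16 ✓
[1, 10, 14, 17] → max 17
[10, 14, 17, 17] → max 17
[14, 17, 17, 20] → max 20
[17, 17, 20, 15] → max 20
[17, 20, 15, 11] → max 20
[20, 15, 11, 8] → max 20
[15, 11, 8, 12] → max 15  ≤ 16 ✓
[11, 8, 12, 13] → max 13  ≤ 16 ✓
3 windows satisfy the condition.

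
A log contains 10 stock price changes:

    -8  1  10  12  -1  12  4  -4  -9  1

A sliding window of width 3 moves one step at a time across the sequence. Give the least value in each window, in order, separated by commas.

Sliding a size-3 window across the 10 values:
-8 1 10 → min -8
1 10 12 → min 1
10 12 -1 → min -1
12 -1 12 → min -1
-1 12 4 → min -1
12 4 -4 → min -4
4 -4 -9 → min -9
-4 -9 1 → min -9

-8, 1, -1, -1, -1, -4, -9, -9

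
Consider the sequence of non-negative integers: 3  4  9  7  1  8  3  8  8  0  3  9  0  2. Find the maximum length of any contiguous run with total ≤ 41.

9

[3] sum 3 len 1
[3, 4] sum 7 len 2
[3, 4, 9] sum 16 len 3
[3, 4, 9, 7] sum 23 len 4
[3, 4, 9, 7, 1] sum 24 len 5
[3, 4, 9, 7, 1, 8] sum 32 len 6
[3, 4, 9, 7, 1, 8, 3] sum 35 len 7
[4, 9, 7, 1, 8, 3, 8] sum 40 len 7
[7, 1, 8, 3, 8, 8] sum 35 len 6
[7, 1, 8, 3, 8, 8, 0] sum 35 len 7
[7, 1, 8, 3, 8, 8, 0, 3] sum 38 len 8
[1, 8, 3, 8, 8, 0, 3, 9] sum 40 len 8
[1, 8, 3, 8, 8, 0, 3, 9, 0] sum 40 len 9
[8, 3, 8, 8, 0, 3, 9, 0, 2] sum 41 len 9
Longest length seen: 9.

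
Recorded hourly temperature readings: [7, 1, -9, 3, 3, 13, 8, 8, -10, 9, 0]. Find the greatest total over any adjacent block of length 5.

35

7 1 -9 3 3 → sum 5
1 -9 3 3 13 → sum 11
-9 3 3 13 8 → sum 18
3 3 13 8 8 → sum 35
3 13 8 8 -10 → sum 22
13 8 8 -10 9 → sum 28
8 8 -10 9 0 → sum 15
Greatest of these is 35.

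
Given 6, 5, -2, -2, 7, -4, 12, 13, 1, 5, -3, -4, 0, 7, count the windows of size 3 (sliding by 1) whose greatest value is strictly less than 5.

[6, 5, -2] → max 6
[5, -2, -2] → max 5
[-2, -2, 7] → max 7
[-2, 7, -4] → max 7
[7, -4, 12] → max 12
[-4, 12, 13] → max 13
[12, 13, 1] → max 13
[13, 1, 5] → max 13
[1, 5, -3] → max 5
[5, -3, -4] → max 5
[-3, -4, 0] → max 0  < 5 ✓
[-4, 0, 7] → max 7
1 window satisfy the condition.

1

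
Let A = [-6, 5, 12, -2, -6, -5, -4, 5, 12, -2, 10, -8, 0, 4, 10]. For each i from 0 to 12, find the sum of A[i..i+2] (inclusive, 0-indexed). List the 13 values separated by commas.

11, 15, 4, -13, -15, -4, 13, 15, 20, 0, 2, -4, 14

Sliding a size-3 window across the 15 values:
(-6, 5, 12) → sum 11
(5, 12, -2) → sum 15
(12, -2, -6) → sum 4
(-2, -6, -5) → sum -13
(-6, -5, -4) → sum -15
(-5, -4, 5) → sum -4
(-4, 5, 12) → sum 13
(5, 12, -2) → sum 15
(12, -2, 10) → sum 20
(-2, 10, -8) → sum 0
(10, -8, 0) → sum 2
(-8, 0, 4) → sum -4
(0, 4, 10) → sum 14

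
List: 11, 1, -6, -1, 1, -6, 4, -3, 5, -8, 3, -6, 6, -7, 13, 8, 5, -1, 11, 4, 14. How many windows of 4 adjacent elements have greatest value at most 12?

[11, 1, -6, -1] → max 11  ≤ 12 ✓
[1, -6, -1, 1] → max 1  ≤ 12 ✓
[-6, -1, 1, -6] → max 1  ≤ 12 ✓
[-1, 1, -6, 4] → max 4  ≤ 12 ✓
[1, -6, 4, -3] → max 4  ≤ 12 ✓
[-6, 4, -3, 5] → max 5  ≤ 12 ✓
[4, -3, 5, -8] → max 5  ≤ 12 ✓
[-3, 5, -8, 3] → max 5  ≤ 12 ✓
[5, -8, 3, -6] → max 5  ≤ 12 ✓
[-8, 3, -6, 6] → max 6  ≤ 12 ✓
[3, -6, 6, -7] → max 6  ≤ 12 ✓
[-6, 6, -7, 13] → max 13
[6, -7, 13, 8] → max 13
[-7, 13, 8, 5] → max 13
[13, 8, 5, -1] → max 13
[8, 5, -1, 11] → max 11  ≤ 12 ✓
[5, -1, 11, 4] → max 11  ≤ 12 ✓
[-1, 11, 4, 14] → max 14
13 windows satisfy the condition.

13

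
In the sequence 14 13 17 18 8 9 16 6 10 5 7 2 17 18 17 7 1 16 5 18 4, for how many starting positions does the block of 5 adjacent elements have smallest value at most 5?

12

(14, 13, 17, 18, 8) → min 8
(13, 17, 18, 8, 9) → min 8
(17, 18, 8, 9, 16) → min 8
(18, 8, 9, 16, 6) → min 6
(8, 9, 16, 6, 10) → min 6
(9, 16, 6, 10, 5) → min 5  ≤ 5 ✓
(16, 6, 10, 5, 7) → min 5  ≤ 5 ✓
(6, 10, 5, 7, 2) → min 2  ≤ 5 ✓
(10, 5, 7, 2, 17) → min 2  ≤ 5 ✓
(5, 7, 2, 17, 18) → min 2  ≤ 5 ✓
(7, 2, 17, 18, 17) → min 2  ≤ 5 ✓
(2, 17, 18, 17, 7) → min 2  ≤ 5 ✓
(17, 18, 17, 7, 1) → min 1  ≤ 5 ✓
(18, 17, 7, 1, 16) → min 1  ≤ 5 ✓
(17, 7, 1, 16, 5) → min 1  ≤ 5 ✓
(7, 1, 16, 5, 18) → min 1  ≤ 5 ✓
(1, 16, 5, 18, 4) → min 1  ≤ 5 ✓
12 windows satisfy the condition.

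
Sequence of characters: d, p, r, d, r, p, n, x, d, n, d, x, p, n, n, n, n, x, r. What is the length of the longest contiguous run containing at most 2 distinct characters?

5

Extend right; when distinct count exceeds 2, shrink from the left:
add d: window [d] (1 distinct), len 1
add p: window [d, p] (2 distinct), len 2
add r: window [p, r] (2 distinct), len 2
add d: window [r, d] (2 distinct), len 2
add r: window [r, d, r] (2 distinct), len 3
add p: window [r, p] (2 distinct), len 2
add n: window [p, n] (2 distinct), len 2
add x: window [n, x] (2 distinct), len 2
add d: window [x, d] (2 distinct), len 2
add n: window [d, n] (2 distinct), len 2
add d: window [d, n, d] (2 distinct), len 3
add x: window [d, x] (2 distinct), len 2
add p: window [x, p] (2 distinct), len 2
add n: window [p, n] (2 distinct), len 2
add n: window [p, n, n] (2 distinct), len 3
add n: window [p, n, n, n] (2 distinct), len 4
add n: window [p, n, n, n, n] (2 distinct), len 5
add x: window [n, n, n, n, x] (2 distinct), len 5
add r: window [x, r] (2 distinct), len 2
Longest length with ≤2 distinct: 5.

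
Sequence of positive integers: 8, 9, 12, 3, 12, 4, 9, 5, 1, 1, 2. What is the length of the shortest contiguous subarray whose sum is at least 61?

Extend right; whenever the sum reaches 61, record the length and shrink from the left:
add 8: running sum 8 < 61
add 9: running sum 17 < 61
add 12: running sum 29 < 61
add 3: running sum 32 < 61
add 12: running sum 44 < 61
add 4: running sum 48 < 61
add 9: running sum 57 < 61
add 5: shortest ending here [8, 9, 12, 3, 12, 4, 9, 5] sum 62, len 8
add 1: shortest ending here [8, 9, 12, 3, 12, 4, 9, 5, 1] sum 63, len 9
add 1: shortest ending here [8, 9, 12, 3, 12, 4, 9, 5, 1, 1] sum 64, len 10
add 2: shortest ending here [8, 9, 12, 3, 12, 4, 9, 5, 1, 1, 2] sum 66, len 11
Shortest qualifying length: 8.

8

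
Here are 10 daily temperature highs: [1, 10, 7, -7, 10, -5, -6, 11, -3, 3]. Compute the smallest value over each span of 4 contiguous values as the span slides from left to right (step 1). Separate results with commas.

(1, 10, 7, -7) → min -7
(10, 7, -7, 10) → min -7
(7, -7, 10, -5) → min -7
(-7, 10, -5, -6) → min -7
(10, -5, -6, 11) → min -6
(-5, -6, 11, -3) → min -6
(-6, 11, -3, 3) → min -6

-7, -7, -7, -7, -6, -6, -6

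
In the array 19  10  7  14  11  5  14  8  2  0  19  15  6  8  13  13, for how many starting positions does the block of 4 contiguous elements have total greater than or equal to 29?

12

[19, 10, 7, 14] → sum 50  ≥ 29 ✓
[10, 7, 14, 11] → sum 42  ≥ 29 ✓
[7, 14, 11, 5] → sum 37  ≥ 29 ✓
[14, 11, 5, 14] → sum 44  ≥ 29 ✓
[11, 5, 14, 8] → sum 38  ≥ 29 ✓
[5, 14, 8, 2] → sum 29  ≥ 29 ✓
[14, 8, 2, 0] → sum 24
[8, 2, 0, 19] → sum 29  ≥ 29 ✓
[2, 0, 19, 15] → sum 36  ≥ 29 ✓
[0, 19, 15, 6] → sum 40  ≥ 29 ✓
[19, 15, 6, 8] → sum 48  ≥ 29 ✓
[15, 6, 8, 13] → sum 42  ≥ 29 ✓
[6, 8, 13, 13] → sum 40  ≥ 29 ✓
12 windows satisfy the condition.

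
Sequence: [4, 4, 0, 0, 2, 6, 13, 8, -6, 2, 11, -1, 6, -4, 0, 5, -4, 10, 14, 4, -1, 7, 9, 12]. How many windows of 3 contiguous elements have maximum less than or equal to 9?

11

4 4 0 → max 4  ≤ 9 ✓
4 0 0 → max 4  ≤ 9 ✓
0 0 2 → max 2  ≤ 9 ✓
0 2 6 → max 6  ≤ 9 ✓
2 6 13 → max 13
6 13 8 → max 13
13 8 -6 → max 13
8 -6 2 → max 8  ≤ 9 ✓
-6 2 11 → max 11
2 11 -1 → max 11
11 -1 6 → max 11
-1 6 -4 → max 6  ≤ 9 ✓
6 -4 0 → max 6  ≤ 9 ✓
-4 0 5 → max 5  ≤ 9 ✓
0 5 -4 → max 5  ≤ 9 ✓
5 -4 10 → max 10
-4 10 14 → max 14
10 14 4 → max 14
14 4 -1 → max 14
4 -1 7 → max 7  ≤ 9 ✓
-1 7 9 → max 9  ≤ 9 ✓
7 9 12 → max 12
11 windows satisfy the condition.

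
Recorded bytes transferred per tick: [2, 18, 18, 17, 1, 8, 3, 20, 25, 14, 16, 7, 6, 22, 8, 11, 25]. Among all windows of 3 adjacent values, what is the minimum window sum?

2 18 18 → sum 38
18 18 17 → sum 53
18 17 1 → sum 36
17 1 8 → sum 26
1 8 3 → sum 12
8 3 20 → sum 31
3 20 25 → sum 48
20 25 14 → sum 59
25 14 16 → sum 55
14 16 7 → sum 37
16 7 6 → sum 29
7 6 22 → sum 35
6 22 8 → sum 36
22 8 11 → sum 41
8 11 25 → sum 44
Minimum of these is 12.

12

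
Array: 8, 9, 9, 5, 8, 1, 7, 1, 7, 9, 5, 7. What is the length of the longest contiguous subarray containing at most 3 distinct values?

5

add 8: window [8] (1 distinct), len 1
add 9: window [8, 9] (2 distinct), len 2
add 9: window [8, 9, 9] (2 distinct), len 3
add 5: window [8, 9, 9, 5] (3 distinct), len 4
add 8: window [8, 9, 9, 5, 8] (3 distinct), len 5
add 1: window [5, 8, 1] (3 distinct), len 3
add 7: window [8, 1, 7] (3 distinct), len 3
add 1: window [8, 1, 7, 1] (3 distinct), len 4
add 7: window [8, 1, 7, 1, 7] (3 distinct), len 5
add 9: window [1, 7, 1, 7, 9] (3 distinct), len 5
add 5: window [7, 9, 5] (3 distinct), len 3
add 7: window [7, 9, 5, 7] (3 distinct), len 4
Longest length with ≤3 distinct: 5.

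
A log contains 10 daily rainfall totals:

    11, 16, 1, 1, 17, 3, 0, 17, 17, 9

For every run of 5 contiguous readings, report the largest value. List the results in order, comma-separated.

Sliding a size-5 window across the 10 values:
11 16 1 1 17 → max 17
16 1 1 17 3 → max 17
1 1 17 3 0 → max 17
1 17 3 0 17 → max 17
17 3 0 17 17 → max 17
3 0 17 17 9 → max 17

17, 17, 17, 17, 17, 17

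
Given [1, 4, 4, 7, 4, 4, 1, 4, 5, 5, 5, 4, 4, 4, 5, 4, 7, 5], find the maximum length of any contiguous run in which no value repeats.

3

add 1: [1] len 1
add 4: [1, 4] len 2
add 4 (repeat 4, move left end past it): [4] len 1
add 7: [4, 7] len 2
add 4 (repeat 4, move left end past it): [7, 4] len 2
add 4 (repeat 4, move left end past it): [4] len 1
add 1: [4, 1] len 2
add 4 (repeat 4, move left end past it): [1, 4] len 2
add 5: [1, 4, 5] len 3
add 5 (repeat 5, move left end past it): [5] len 1
add 5 (repeat 5, move left end past it): [5] len 1
add 4: [5, 4] len 2
add 4 (repeat 4, move left end past it): [4] len 1
add 4 (repeat 4, move left end past it): [4] len 1
add 5: [4, 5] len 2
add 4 (repeat 4, move left end past it): [5, 4] len 2
add 7: [5, 4, 7] len 3
add 5 (repeat 5, move left end past it): [4, 7, 5] len 3
Longest all-distinct length: 3.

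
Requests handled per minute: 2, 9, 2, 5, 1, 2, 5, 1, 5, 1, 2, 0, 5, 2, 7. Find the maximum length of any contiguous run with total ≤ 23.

add 2: [2] sum 2, len 1
add 9: [2, 9] sum 11, len 2
add 2: [2, 9, 2] sum 13, len 3
add 5: [2, 9, 2, 5] sum 18, len 4
add 1: [2, 9, 2, 5, 1] sum 19, len 5
add 2: [2, 9, 2, 5, 1, 2] sum 21, len 6
add 5: [2, 5, 1, 2, 5] sum 15, len 5
add 1: [2, 5, 1, 2, 5, 1] sum 16, len 6
add 5: [2, 5, 1, 2, 5, 1, 5] sum 21, len 7
add 1: [2, 5, 1, 2, 5, 1, 5, 1] sum 22, len 8
add 2: [5, 1, 2, 5, 1, 5, 1, 2] sum 22, len 8
add 0: [5, 1, 2, 5, 1, 5, 1, 2, 0] sum 22, len 9
add 5: [1, 2, 5, 1, 5, 1, 2, 0, 5] sum 22, len 9
add 2: [2, 5, 1, 5, 1, 2, 0, 5, 2] sum 23, len 9
add 7: [1, 5, 1, 2, 0, 5, 2, 7] sum 23, len 8
Longest length seen: 9.

9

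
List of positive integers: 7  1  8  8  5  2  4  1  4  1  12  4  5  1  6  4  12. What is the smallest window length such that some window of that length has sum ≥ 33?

7

Extend right; whenever the sum reaches 33, record the length and shrink from the left:
add 7: running sum 7 < 33
add 1: running sum 8 < 33
add 8: running sum 16 < 33
add 8: running sum 24 < 33
add 5: running sum 29 < 33
add 2: running sum 31 < 33
end 6: [7, 1, 8, 8, 5, 2, 4] sum 35, len 7
end 7: [7, 1, 8, 8, 5, 2, 4, 1] sum 36, len 8
end 8: [1, 8, 8, 5, 2, 4, 1, 4] sum 33, len 8
end 9: [8, 8, 5, 2, 4, 1, 4, 1] sum 33, len 8
end 10: [8, 5, 2, 4, 1, 4, 1, 12] sum 37, len 8
end 11: [5, 2, 4, 1, 4, 1, 12, 4] sum 33, len 8
end 12: [2, 4, 1, 4, 1, 12, 4, 5] sum 33, len 8
end 13: [2, 4, 1, 4, 1, 12, 4, 5, 1] sum 34, len 9
end 14: [4, 1, 12, 4, 5, 1, 6] sum 33, len 7
end 15: [1, 12, 4, 5, 1, 6, 4] sum 33, len 7
end 16: [12, 4, 5, 1, 6, 4, 12] sum 44, len 7
Shortest qualifying length: 7.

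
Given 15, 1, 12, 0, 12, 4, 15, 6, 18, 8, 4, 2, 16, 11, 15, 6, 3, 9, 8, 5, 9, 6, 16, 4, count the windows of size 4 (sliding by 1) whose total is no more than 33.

(15, 1, 12, 0) → sum 28  ≤ 33 ✓
(1, 12, 0, 12) → sum 25  ≤ 33 ✓
(12, 0, 12, 4) → sum 28  ≤ 33 ✓
(0, 12, 4, 15) → sum 31  ≤ 33 ✓
(12, 4, 15, 6) → sum 37
(4, 15, 6, 18) → sum 43
(15, 6, 18, 8) → sum 47
(6, 18, 8, 4) → sum 36
(18, 8, 4, 2) → sum 32  ≤ 33 ✓
(8, 4, 2, 16) → sum 30  ≤ 33 ✓
(4, 2, 16, 11) → sum 33  ≤ 33 ✓
(2, 16, 11, 15) → sum 44
(16, 11, 15, 6) → sum 48
(11, 15, 6, 3) → sum 35
(15, 6, 3, 9) → sum 33  ≤ 33 ✓
(6, 3, 9, 8) → sum 26  ≤ 33 ✓
(3, 9, 8, 5) → sum 25  ≤ 33 ✓
(9, 8, 5, 9) → sum 31  ≤ 33 ✓
(8, 5, 9, 6) → sum 28  ≤ 33 ✓
(5, 9, 6, 16) → sum 36
(9, 6, 16, 4) → sum 35
12 windows satisfy the condition.

12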